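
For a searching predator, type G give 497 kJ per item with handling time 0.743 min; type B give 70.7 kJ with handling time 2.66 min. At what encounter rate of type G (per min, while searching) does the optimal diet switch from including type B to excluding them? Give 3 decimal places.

0.056 per min

The zero-one rule: include type B iff E₂/h₂ > λE₁/(1+λh₁). Equality gives the switch point.
λE₁h₂ = E₂ + λE₂h₁ ⇒ λ = E₂/(E₁h₂ − E₂h₁) = 70.7/(1322 − 52.53) = 0.05569 per min.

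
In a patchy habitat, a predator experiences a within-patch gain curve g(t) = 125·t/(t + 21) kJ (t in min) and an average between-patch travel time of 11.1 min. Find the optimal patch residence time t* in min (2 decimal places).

15.27 min

Maximise g(t)/(T+t): set derivative to zero → g'(t)(T+t) = g(t).
g'(t) = 125·21/(t + 21)². Setting 125·21/(t+21)² = 125t/[(t+21)(11.1+t)] gives 21(11.1+t) = t(t+21), so t² = 21×11.1 = 233.1.
t* = √233.1 = 15.27 min.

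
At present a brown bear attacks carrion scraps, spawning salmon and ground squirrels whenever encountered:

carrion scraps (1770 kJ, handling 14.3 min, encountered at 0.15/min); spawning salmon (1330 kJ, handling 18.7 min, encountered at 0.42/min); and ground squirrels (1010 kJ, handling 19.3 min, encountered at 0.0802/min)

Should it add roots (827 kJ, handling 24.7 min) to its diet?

No

Current rate: (0.15×1770 + 0.42×1330 + 0.0802×1010)/(1 + 0.15×14.3 + 0.42×18.7 + 0.0802×19.3) = 72.14 kJ/min.
Profitability of roots: 827/24.7 = 33.48 kJ/min.
Since 33.48 < R, time spent handling roots is better spent searching.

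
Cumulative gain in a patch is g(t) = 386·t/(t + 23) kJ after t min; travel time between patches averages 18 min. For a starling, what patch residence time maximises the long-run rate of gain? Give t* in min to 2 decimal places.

20.35 min

Maximise g(t)/(T+t): set derivative to zero → g'(t)(T+t) = g(t).
g'(t) = 386·23/(t + 23)². Setting 386·23/(t+23)² = 386t/[(t+23)(18+t)] gives 23(18+t) = t(t+23), so t² = 23×18 = 414.
t* = √414 = 20.35 min.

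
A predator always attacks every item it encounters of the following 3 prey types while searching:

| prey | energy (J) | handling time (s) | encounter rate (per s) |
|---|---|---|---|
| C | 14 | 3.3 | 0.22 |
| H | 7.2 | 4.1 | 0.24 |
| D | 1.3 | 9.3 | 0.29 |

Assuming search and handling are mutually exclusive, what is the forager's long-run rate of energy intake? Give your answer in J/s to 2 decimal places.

R = Σλ_iE_i / (1 + Σλ_ih_i)
Numerator: 0.22×14 + 0.24×7.2 + 0.29×1.3 = 5.185
Denominator: 1 + 0.22×3.3 + 0.24×4.1 + 0.29×9.3 = 5.407
R = 5.185/5.407 = 0.9589 J/s

0.96 J/s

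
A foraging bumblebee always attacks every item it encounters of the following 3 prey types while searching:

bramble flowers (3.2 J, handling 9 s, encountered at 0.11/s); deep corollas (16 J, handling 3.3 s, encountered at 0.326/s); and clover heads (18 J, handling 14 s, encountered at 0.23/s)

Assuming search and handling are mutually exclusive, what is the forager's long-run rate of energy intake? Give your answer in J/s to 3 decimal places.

Energy encountered per unit search time: 0.11×3.2 + 0.326×16 + 0.23×18 = 9.708 J/s.
Handling time per unit search time: 0.11×9 + 0.326×3.3 + 0.23×14 = 5.286.
Rate = 9.708/(1 + 5.286) = 1.544 J/s.

1.544 J/s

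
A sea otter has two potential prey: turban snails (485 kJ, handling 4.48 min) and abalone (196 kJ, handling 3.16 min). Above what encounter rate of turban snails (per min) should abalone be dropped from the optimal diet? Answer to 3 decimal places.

0.299 per min

Drop abalone once their profitability E₂/h₂ falls below the rate achievable on turban snails alone: E₂/h₂ = λE₁/(1 + λh₁).
Solve for λ: λE₁h₂ = E₂(1 + λh₁) → λ(E₁h₂ − E₂h₁) = E₂ → λ = E₂/(E₁h₂ − E₂h₁).
λ = 196/(485×3.16 − 196×4.48) = 196/654.5 = 0.2995 per min.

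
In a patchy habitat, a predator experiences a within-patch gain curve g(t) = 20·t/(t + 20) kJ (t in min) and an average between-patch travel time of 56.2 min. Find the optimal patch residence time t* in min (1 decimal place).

By the marginal value theorem, leave when the instantaneous gain rate g'(t) equals the habitat-wide average g(t)/(T + t).
g'(t) = 20·20/(t + 20)². Setting 20·20/(t+20)² = 20t/[(t+20)(56.2+t)] gives 20(56.2+t) = t(t+20), so t² = 20×56.2 = 1124.
t* = √1124 = 33.53 min.

33.5 min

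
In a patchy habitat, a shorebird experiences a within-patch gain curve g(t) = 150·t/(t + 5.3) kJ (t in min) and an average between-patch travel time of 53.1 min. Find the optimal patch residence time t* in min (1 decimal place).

Optimal t* satisfies g'(t*) = g(t*)/(T + t*).
g'(t) = 150·5.3/(t + 5.3)². Setting 150·5.3/(t+5.3)² = 150t/[(t+5.3)(53.1+t)] gives 5.3(53.1+t) = t(t+5.3), so t² = 5.3×53.1 = 281.4.
t* = √281.4 = 16.78 min.

16.8 min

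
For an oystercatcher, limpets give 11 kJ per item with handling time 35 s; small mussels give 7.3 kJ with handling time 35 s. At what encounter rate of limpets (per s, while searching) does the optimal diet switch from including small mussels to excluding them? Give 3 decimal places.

At the threshold, the rate on limpets alone equals the profitability of small mussels: λ·11/(1 + λ·35) = 7.3/35 = 0.2086.
Rearranging, λ(11 − 0.2086×35) = 0.2086, so λ = 0.2086/3.7 = 0.05637 per s.

0.056 per s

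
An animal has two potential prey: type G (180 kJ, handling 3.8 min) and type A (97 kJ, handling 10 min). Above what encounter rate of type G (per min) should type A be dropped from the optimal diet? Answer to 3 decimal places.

0.068 per min

At the threshold, the rate on type G alone equals the profitability of type A: λ·180/(1 + λ·3.8) = 97/10 = 9.7.
Rearranging, λ(180 − 9.7×3.8) = 9.7, so λ = 9.7/143.1 = 0.06777 per min.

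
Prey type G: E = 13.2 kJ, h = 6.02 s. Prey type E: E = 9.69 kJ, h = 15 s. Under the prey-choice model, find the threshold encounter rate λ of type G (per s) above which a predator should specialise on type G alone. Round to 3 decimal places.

0.069 per s

Drop type E once their profitability E₂/h₂ falls below the rate achievable on type G alone: E₂/h₂ = λE₁/(1 + λh₁).
Solve for λ: λE₁h₂ = E₂(1 + λh₁) → λ(E₁h₂ − E₂h₁) = E₂ → λ = E₂/(E₁h₂ − E₂h₁).
λ = 9.69/(13.2×15 − 9.69×6.02) = 9.69/139.7 = 0.06938 per s.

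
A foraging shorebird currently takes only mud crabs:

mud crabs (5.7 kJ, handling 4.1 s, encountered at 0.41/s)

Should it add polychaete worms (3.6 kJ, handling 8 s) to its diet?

No

Intake rate on the current diet: R = (0.41×5.7) / (1 + 0.41×4.1) = 2.337/2.681 = 0.8717 kJ/s.
Profitability of polychaete worms: 3.6/8 = 0.45 kJ/s.
Since 0.45 < R, time spent handling polychaete worms is better spent searching.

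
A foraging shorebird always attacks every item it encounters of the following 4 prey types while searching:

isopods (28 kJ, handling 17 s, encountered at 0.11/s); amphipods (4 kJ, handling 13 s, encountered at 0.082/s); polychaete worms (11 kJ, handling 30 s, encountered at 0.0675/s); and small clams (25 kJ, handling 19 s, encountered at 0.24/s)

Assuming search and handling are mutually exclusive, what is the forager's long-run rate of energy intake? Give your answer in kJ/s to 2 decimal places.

Energy encountered per unit search time: 0.11×28 + 0.082×4 + 0.0675×11 + 0.24×25 = 10.15 kJ/s.
Handling time per unit search time: 0.11×17 + 0.082×13 + 0.0675×30 + 0.24×19 = 9.521.
Rate = 10.15/(1 + 9.521) = 0.9648 kJ/s.

0.96 kJ/s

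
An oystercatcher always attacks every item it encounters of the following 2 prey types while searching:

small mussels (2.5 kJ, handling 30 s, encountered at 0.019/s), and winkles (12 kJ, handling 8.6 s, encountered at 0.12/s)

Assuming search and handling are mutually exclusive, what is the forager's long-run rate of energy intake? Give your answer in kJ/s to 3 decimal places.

0.572 kJ/s

Energy encountered per unit search time: 0.019×2.5 + 0.12×12 = 1.488 kJ/s.
Handling time per unit search time: 0.019×30 + 0.12×8.6 = 1.602.
Rate = 1.488/(1 + 1.602) = 0.5717 kJ/s.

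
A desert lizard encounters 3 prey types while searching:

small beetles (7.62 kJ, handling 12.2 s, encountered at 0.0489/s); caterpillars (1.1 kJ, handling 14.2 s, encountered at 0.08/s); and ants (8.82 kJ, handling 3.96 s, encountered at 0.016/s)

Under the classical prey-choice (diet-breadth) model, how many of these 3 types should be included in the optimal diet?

Profitabilities (E/h, kJ/s): ants 2.23, small beetles 0.625, caterpillars 0.0775. Add prey in this order while the next type's profitability exceeds the intake rate on those already taken.
Rate on top 1: 0.1327. small beetles: 0.625 > 0.1327 → include.
Rate on top 2: 0.3095. caterpillars: 0.0775 < 0.3095 → exclude; stop.
Optimal diet: ants, small beetles — 2 of 3 types.

2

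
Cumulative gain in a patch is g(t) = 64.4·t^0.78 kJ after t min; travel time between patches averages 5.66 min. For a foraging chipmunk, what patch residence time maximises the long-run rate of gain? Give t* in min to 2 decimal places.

20.07 min

Optimal t* satisfies g'(t*) = g(t*)/(T + t*).
g'(t) = 0.78·64.4·t^-0.22. Setting 0.78·64.4·t^-0.22 = 64.4·t^0.78/(5.66+t) gives 0.78(5.66+t) = t, so 0.22·t = 0.78×5.66.
t* = 0.78×5.66/0.22 = 20.07 min.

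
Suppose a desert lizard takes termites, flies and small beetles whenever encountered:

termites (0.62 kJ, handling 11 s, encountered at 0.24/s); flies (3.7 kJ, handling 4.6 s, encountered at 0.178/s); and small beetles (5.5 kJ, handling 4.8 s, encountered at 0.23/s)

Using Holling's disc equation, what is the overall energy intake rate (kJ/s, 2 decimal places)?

R = Σλ_iE_i / (1 + Σλ_ih_i)
Numerator: 0.24×0.62 + 0.178×3.7 + 0.23×5.5 = 2.072
Denominator: 1 + 0.24×11 + 0.178×4.6 + 0.23×4.8 = 5.563
R = 2.072/5.563 = 0.3725 kJ/s

0.37 kJ/s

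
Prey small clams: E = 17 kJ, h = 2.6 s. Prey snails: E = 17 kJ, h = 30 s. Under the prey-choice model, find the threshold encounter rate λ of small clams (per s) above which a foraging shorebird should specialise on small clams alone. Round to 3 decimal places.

Drop snails once their profitability E₂/h₂ falls below the rate achievable on small clams alone: E₂/h₂ = λE₁/(1 + λh₁).
Solve for λ: λE₁h₂ = E₂(1 + λh₁) → λ(E₁h₂ − E₂h₁) = E₂ → λ = E₂/(E₁h₂ − E₂h₁).
λ = 17/(17×30 − 17×2.6) = 17/465.8 = 0.0365 per s.

0.036 per s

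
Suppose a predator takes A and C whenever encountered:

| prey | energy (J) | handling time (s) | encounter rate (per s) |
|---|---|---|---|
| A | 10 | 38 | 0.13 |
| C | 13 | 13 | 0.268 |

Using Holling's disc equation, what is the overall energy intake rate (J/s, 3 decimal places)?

0.508 J/s

R = (0.13×10 + 0.268×13) / (1 + 0.13×38 + 0.268×13) = 4.784/9.424 = 0.5076 J/s.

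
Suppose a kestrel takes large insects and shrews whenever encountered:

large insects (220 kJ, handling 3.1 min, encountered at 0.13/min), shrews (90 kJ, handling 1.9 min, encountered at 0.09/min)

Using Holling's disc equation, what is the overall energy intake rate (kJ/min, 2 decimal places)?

23.32 kJ/min

R = Σλ_iE_i / (1 + Σλ_ih_i)
Numerator: 0.13×220 + 0.09×90 = 36.7
Denominator: 1 + 0.13×3.1 + 0.09×1.9 = 1.574
R = 36.7/1.574 = 23.32 kJ/min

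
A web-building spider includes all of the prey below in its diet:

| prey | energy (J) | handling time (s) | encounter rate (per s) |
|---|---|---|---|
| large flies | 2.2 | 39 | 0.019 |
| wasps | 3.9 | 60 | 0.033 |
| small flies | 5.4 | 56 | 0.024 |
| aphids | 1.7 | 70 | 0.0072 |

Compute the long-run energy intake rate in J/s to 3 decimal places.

R = Σλ_iE_i / (1 + Σλ_ih_i)
Numerator: 0.019×2.2 + 0.033×3.9 + 0.024×5.4 + 0.0072×1.7 = 0.3123
Denominator: 1 + 0.019×39 + 0.033×60 + 0.024×56 + 0.0072×70 = 5.569
R = 0.3123/5.569 = 0.05609 J/s

0.056 J/s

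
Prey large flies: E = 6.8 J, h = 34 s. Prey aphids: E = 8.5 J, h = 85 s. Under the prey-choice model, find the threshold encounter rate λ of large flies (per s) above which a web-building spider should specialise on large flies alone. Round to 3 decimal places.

0.029 per s

At the threshold, the rate on large flies alone equals the profitability of aphids: λ·6.8/(1 + λ·34) = 8.5/85 = 0.1.
Rearranging, λ(6.8 − 0.1×34) = 0.1, so λ = 0.1/3.4 = 0.02941 per s.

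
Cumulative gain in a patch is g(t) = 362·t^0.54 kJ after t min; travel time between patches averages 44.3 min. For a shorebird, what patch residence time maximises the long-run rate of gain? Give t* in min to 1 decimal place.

52.0 min

Optimal t* satisfies g'(t*) = g(t*)/(T + t*).
g'(t) = 0.54·362·t^-0.46. Setting 0.54·362·t^-0.46 = 362·t^0.54/(44.3+t) gives 0.54(44.3+t) = t, so 0.46·t = 0.54×44.3.
t* = 0.54×44.3/0.46 = 52 min.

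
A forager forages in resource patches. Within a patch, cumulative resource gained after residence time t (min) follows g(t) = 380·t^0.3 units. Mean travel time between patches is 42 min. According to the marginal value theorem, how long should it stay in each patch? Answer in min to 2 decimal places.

18.00 min

By the marginal value theorem, leave when the instantaneous gain rate g'(t) equals the habitat-wide average g(t)/(T + t).
g'(t) = 0.3·380·t^-0.7. Setting 0.3·380·t^-0.7 = 380·t^0.3/(42+t) gives 0.3(42+t) = t, so 0.70·t = 0.3×42.
t* = 0.3×42/0.70 = 18 min.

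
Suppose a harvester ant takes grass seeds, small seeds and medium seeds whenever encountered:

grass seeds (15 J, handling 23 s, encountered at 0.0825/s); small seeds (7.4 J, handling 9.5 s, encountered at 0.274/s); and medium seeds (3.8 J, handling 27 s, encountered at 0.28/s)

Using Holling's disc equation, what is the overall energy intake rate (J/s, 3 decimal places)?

R = Σλ_iE_i / (1 + Σλ_ih_i)
Numerator: 0.0825×15 + 0.274×7.4 + 0.28×3.8 = 4.329
Denominator: 1 + 0.0825×23 + 0.274×9.5 + 0.28×27 = 13.06
R = 4.329/13.06 = 0.3315 J/s

0.331 J/s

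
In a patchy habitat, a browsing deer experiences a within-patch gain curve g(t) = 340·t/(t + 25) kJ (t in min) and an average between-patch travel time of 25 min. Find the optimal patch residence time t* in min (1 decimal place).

Maximise g(t)/(T+t): set derivative to zero → g'(t)(T+t) = g(t).
g'(t) = 340·25/(t + 25)². Setting 340·25/(t+25)² = 340t/[(t+25)(25+t)] gives 25(25+t) = t(t+25), so t² = 25×25 = 625.
t* = √625 = 25 min.

25.0 min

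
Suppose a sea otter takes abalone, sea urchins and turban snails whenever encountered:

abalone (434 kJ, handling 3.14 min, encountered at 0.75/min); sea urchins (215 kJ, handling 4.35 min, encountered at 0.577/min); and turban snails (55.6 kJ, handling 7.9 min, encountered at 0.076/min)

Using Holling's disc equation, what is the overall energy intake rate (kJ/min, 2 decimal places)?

70.19 kJ/min

R = (0.75×434 + 0.577×215 + 0.076×55.6) / (1 + 0.75×3.14 + 0.577×4.35 + 0.076×7.9) = 453.8/6.465 = 70.19 kJ/min.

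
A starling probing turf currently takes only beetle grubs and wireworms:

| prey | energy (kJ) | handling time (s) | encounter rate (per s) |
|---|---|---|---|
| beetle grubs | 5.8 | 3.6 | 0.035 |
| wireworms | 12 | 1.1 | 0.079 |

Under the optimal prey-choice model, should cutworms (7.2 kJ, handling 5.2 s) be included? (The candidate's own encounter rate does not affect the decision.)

Yes

Current rate: (0.035×5.8 + 0.079×12)/(1 + 0.035×3.6 + 0.079×1.1) = 0.949 kJ/s.
Profitability of cutworms: 7.2/5.2 = 1.385 kJ/s.
Since 1.385 > R, including cutworms increases the long-run rate.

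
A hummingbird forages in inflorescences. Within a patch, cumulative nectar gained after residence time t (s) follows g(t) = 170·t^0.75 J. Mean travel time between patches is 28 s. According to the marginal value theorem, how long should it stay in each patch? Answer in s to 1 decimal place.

84.0 s

Optimal t* satisfies g'(t*) = g(t*)/(T + t*).
g'(t) = 0.75·170·t^-0.25. Setting 0.75·170·t^-0.25 = 170·t^0.75/(28+t) gives 0.75(28+t) = t, so 0.25·t = 0.75×28.
t* = 0.75×28/0.25 = 84 s.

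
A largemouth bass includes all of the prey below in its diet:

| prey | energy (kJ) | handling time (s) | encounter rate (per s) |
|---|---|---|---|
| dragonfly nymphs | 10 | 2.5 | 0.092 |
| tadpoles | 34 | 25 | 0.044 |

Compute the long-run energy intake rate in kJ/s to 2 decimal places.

1.04 kJ/s

R = (0.092×10 + 0.044×34) / (1 + 0.092×2.5 + 0.044×25) = 2.416/2.33 = 1.037 kJ/s.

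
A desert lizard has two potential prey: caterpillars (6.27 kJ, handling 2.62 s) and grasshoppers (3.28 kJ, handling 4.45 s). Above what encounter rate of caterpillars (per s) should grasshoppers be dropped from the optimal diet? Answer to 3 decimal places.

0.170 per s

Drop grasshoppers once their profitability E₂/h₂ falls below the rate achievable on caterpillars alone: E₂/h₂ = λE₁/(1 + λh₁).
Solve for λ: λE₁h₂ = E₂(1 + λh₁) → λ(E₁h₂ − E₂h₁) = E₂ → λ = E₂/(E₁h₂ − E₂h₁).
λ = 3.28/(6.27×4.45 − 3.28×2.62) = 3.28/19.31 = 0.1699 per s.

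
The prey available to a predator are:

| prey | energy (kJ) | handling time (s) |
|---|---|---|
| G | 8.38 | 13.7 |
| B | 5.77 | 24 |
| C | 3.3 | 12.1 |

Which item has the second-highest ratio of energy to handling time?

C

Profitability E/h (kJ/s): G = 8.38/13.7 = 0.612, B = 5.77/24 = 0.24, C = 3.3/12.1 = 0.273.
Ranked: G > C > B.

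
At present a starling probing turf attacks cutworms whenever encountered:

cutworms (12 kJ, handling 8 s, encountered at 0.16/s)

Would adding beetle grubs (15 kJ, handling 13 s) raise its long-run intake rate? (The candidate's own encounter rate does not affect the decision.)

Yes

Current rate: (0.16×12)/(1 + 0.16×8) = 0.8421 kJ/s.
beetle grubs: E/h = 15/13 = 1.154 kJ/s.
1.154 > 0.8421, so adding beetle grubs raises the average — include it.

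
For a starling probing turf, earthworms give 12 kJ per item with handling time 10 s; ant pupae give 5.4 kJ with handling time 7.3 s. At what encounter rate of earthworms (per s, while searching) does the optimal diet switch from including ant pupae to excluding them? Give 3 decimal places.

Drop ant pupae once their profitability E₂/h₂ falls below the rate achievable on earthworms alone: E₂/h₂ = λE₁/(1 + λh₁).
Solve for λ: λE₁h₂ = E₂(1 + λh₁) → λ(E₁h₂ − E₂h₁) = E₂ → λ = E₂/(E₁h₂ − E₂h₁).
λ = 5.4/(12×7.3 − 5.4×10) = 5.4/33.6 = 0.1607 per s.

0.161 per s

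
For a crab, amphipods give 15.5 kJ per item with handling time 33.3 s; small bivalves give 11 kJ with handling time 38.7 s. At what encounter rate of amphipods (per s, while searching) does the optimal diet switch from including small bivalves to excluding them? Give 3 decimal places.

The zero-one rule: include small bivalves iff E₂/h₂ > λE₁/(1+λh₁). Equality gives the switch point.
λE₁h₂ = E₂ + λE₂h₁ ⇒ λ = E₂/(E₁h₂ − E₂h₁) = 11/(599.9 − 366.3) = 0.0471 per s.

0.047 per s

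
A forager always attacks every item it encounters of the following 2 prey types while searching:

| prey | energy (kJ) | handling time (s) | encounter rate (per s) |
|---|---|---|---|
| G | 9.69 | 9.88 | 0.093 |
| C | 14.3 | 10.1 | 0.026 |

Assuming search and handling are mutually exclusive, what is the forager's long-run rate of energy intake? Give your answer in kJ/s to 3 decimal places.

0.584 kJ/s

R = Σλ_iE_i / (1 + Σλ_ih_i)
Numerator: 0.093×9.69 + 0.026×14.3 = 1.273
Denominator: 1 + 0.093×9.88 + 0.026×10.1 = 2.181
R = 1.273/2.181 = 0.5835 kJ/s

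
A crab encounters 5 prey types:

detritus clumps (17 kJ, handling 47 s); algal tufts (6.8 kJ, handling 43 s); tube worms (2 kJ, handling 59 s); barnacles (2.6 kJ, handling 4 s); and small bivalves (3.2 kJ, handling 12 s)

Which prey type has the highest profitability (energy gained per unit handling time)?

Profitability E/h (kJ/s): detritus clumps = 17/47 = 0.362, algal tufts = 6.8/43 = 0.158, tube worms = 2/59 = 0.0339, barnacles = 2.6/4 = 0.65, small bivalves = 3.2/12 = 0.267.
Ranked: barnacles > detritus clumps > small bivalves > algal tufts > tube worms.

barnacles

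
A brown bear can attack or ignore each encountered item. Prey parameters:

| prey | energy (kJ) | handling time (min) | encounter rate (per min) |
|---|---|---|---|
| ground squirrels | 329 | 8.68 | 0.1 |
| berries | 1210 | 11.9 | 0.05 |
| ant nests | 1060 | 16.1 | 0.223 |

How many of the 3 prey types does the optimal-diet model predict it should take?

2

E/h in descending order: berries 102, ant nests 65.8, ground squirrels 37.9 kJ/min. The optimal diet is the largest prefix of this list for which every included type satisfies E_i/h_i > R on the types above it.
Rate on top 1: 37.93. ant nests: 65.8 > 37.93 → include.
Rate on top 2: 57.25. ground squirrels: 37.9 < 57.25 → exclude; stop.
Optimal diet: berries, ant nests — 2 of 3 types.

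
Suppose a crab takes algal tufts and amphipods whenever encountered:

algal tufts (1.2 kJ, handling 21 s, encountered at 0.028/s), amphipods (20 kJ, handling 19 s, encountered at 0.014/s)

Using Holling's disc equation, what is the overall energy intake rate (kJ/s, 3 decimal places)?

R = (0.028×1.2 + 0.014×20) / (1 + 0.028×21 + 0.014×19) = 0.3136/1.854 = 0.1691 kJ/s.

0.169 kJ/s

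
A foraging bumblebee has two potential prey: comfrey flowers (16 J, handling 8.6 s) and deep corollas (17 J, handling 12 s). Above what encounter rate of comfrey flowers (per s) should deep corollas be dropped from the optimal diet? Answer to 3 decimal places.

0.371 per s

At the threshold, the rate on comfrey flowers alone equals the profitability of deep corollas: λ·16/(1 + λ·8.6) = 17/12 = 1.417.
Rearranging, λ(16 − 1.417×8.6) = 1.417, so λ = 1.417/3.817 = 0.3712 per s.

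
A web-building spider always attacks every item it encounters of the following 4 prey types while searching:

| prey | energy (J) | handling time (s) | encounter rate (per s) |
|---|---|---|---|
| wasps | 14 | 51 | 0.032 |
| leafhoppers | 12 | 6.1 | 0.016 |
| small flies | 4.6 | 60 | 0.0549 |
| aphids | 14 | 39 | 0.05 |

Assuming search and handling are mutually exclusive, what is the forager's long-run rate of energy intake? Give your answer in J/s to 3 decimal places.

0.200 J/s

R = Σλ_iE_i / (1 + Σλ_ih_i)
Numerator: 0.032×14 + 0.016×12 + 0.0549×4.6 + 0.05×14 = 1.593
Denominator: 1 + 0.032×51 + 0.016×6.1 + 0.0549×60 + 0.05×39 = 7.974
R = 1.593/7.974 = 0.1997 J/s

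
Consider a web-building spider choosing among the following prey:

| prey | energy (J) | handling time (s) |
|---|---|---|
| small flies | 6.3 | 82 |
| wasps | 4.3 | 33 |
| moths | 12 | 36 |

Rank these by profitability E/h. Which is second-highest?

Profitability E/h (J/s): small flies = 6.3/82 = 0.0768, wasps = 4.3/33 = 0.13, moths = 12/36 = 0.333.
Ranked: moths > wasps > small flies.

wasps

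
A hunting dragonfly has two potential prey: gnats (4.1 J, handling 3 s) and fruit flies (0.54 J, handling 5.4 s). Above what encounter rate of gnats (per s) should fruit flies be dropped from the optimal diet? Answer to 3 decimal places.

Drop fruit flies once their profitability E₂/h₂ falls below the rate achievable on gnats alone: E₂/h₂ = λE₁/(1 + λh₁).
Solve for λ: λE₁h₂ = E₂(1 + λh₁) → λ(E₁h₂ − E₂h₁) = E₂ → λ = E₂/(E₁h₂ − E₂h₁).
λ = 0.54/(4.1×5.4 − 0.54×3) = 0.54/20.52 = 0.02632 per s.

0.026 per s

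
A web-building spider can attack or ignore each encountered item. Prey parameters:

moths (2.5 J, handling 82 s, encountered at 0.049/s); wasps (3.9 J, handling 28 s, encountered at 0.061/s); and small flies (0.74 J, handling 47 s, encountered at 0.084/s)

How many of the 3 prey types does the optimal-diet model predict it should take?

1

E/h in descending order: wasps 0.139, moths 0.0305, small flies 0.0157 J/s. The optimal diet is the largest prefix of this list for which every included type satisfies E_i/h_i > R on the types above it.
Rate on top 1: 0.08785. moths: 0.0305 < 0.08785 → exclude; stop.
Optimal diet: wasps — 1 of 3 types.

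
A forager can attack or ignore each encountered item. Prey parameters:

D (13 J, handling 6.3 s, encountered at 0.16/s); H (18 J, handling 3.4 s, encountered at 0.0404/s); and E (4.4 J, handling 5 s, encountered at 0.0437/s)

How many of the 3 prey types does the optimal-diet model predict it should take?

Rank by E/h (J/s): H 5.29, D 2.06, E 0.88. Include each in turn until the next type's E/h falls below the running intake rate.
Rate on top 1: 0.6394. D: 2.06 > 0.6394 → include.
Rate on top 2: 1.308. E: 0.88 < 1.308 → exclude; stop.
Optimal diet: H, D — 2 of 3 types.

2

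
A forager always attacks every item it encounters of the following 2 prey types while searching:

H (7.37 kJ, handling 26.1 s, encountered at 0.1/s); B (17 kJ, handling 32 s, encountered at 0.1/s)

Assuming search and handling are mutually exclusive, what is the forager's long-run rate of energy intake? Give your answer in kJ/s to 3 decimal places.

0.358 kJ/s

Energy encountered per unit search time: 0.1×7.37 + 0.1×17 = 2.437 kJ/s.
Handling time per unit search time: 0.1×26.1 + 0.1×32 = 5.81.
Rate = 2.437/(1 + 5.81) = 0.3579 kJ/s.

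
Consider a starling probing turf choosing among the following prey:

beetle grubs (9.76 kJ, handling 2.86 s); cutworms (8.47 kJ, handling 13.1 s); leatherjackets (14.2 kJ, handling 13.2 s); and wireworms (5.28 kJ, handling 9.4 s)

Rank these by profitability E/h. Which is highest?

beetle grubs

In descending order of E/h:
beetle grubs: 9.76/2.86 = 3.41 kJ/s
leatherjackets: 14.2/13.2 = 1.08 kJ/s
cutworms: 8.47/13.1 = 0.647 kJ/s
wireworms: 5.28/9.4 = 0.562 kJ/s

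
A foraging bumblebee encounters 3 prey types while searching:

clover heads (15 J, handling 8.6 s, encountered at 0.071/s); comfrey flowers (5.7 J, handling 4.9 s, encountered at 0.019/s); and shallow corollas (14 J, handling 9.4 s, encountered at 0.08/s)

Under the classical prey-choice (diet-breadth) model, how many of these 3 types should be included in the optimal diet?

E/h in descending order: clover heads 1.74, shallow corollas 1.49, comfrey flowers 1.16 J/s. The optimal diet is the largest prefix of this list for which every included type satisfies E_i/h_i > R on the types above it.
Rate on top 1: 0.6612. shallow corollas: 1.49 > 0.6612 → include.
Rate on top 2: 0.9248. comfrey flowers: 1.16 > 0.9248 → include.
Optimal diet: clover heads, shallow corollas, comfrey flowers — 3 of 3 types.

3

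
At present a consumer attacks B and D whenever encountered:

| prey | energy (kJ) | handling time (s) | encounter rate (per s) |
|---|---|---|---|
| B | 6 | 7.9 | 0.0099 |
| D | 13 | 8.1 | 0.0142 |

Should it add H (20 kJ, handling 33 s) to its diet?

Intake rate on the current diet: R = (0.0099×6 + 0.0142×13) / (1 + 0.0099×7.9 + 0.0142×8.1) = 0.244/1.193 = 0.2045 kJ/s.
Profitability of H: 20/33 = 0.6061 kJ/s.
0.6061 > 0.2045, so adding H raises the average — include it.

Yes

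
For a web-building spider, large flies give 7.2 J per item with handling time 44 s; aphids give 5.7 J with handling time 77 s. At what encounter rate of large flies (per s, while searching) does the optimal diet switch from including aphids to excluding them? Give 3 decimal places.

Drop aphids once their profitability E₂/h₂ falls below the rate achievable on large flies alone: E₂/h₂ = λE₁/(1 + λh₁).
Solve for λ: λE₁h₂ = E₂(1 + λh₁) → λ(E₁h₂ − E₂h₁) = E₂ → λ = E₂/(E₁h₂ − E₂h₁).
λ = 5.7/(7.2×77 − 5.7×44) = 5.7/303.6 = 0.01877 per s.

0.019 per s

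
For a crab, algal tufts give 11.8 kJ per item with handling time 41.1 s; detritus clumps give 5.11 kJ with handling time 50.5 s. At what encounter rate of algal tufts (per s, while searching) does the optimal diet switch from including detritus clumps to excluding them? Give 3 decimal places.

Drop detritus clumps once their profitability E₂/h₂ falls below the rate achievable on algal tufts alone: E₂/h₂ = λE₁/(1 + λh₁).
Solve for λ: λE₁h₂ = E₂(1 + λh₁) → λ(E₁h₂ − E₂h₁) = E₂ → λ = E₂/(E₁h₂ − E₂h₁).
λ = 5.11/(11.8×50.5 − 5.11×41.1) = 5.11/385.9 = 0.01324 per s.

0.013 per s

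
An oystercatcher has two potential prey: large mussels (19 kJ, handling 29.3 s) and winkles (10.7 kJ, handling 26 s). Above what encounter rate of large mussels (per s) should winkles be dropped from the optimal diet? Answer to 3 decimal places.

0.059 per s

Drop winkles once their profitability E₂/h₂ falls below the rate achievable on large mussels alone: E₂/h₂ = λE₁/(1 + λh₁).
Solve for λ: λE₁h₂ = E₂(1 + λh₁) → λ(E₁h₂ − E₂h₁) = E₂ → λ = E₂/(E₁h₂ − E₂h₁).
λ = 10.7/(19×26 − 10.7×29.3) = 10.7/180.5 = 0.05928 per s.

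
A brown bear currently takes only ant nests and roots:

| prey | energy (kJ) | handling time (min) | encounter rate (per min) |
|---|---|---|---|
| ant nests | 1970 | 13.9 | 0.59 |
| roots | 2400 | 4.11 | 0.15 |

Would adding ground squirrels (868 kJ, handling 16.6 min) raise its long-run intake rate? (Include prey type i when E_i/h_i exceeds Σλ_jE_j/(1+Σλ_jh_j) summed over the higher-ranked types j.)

No

Intake rate on the current diet: R = (0.59×1970 + 0.15×2400) / (1 + 0.59×13.9 + 0.15×4.11) = 1522/9.818 = 155.1 kJ/min.
ground squirrels: E/h = 868/16.6 = 52.29 kJ/min.
52.29 < 155.1, so adding ground squirrels would lower the average — exclude it.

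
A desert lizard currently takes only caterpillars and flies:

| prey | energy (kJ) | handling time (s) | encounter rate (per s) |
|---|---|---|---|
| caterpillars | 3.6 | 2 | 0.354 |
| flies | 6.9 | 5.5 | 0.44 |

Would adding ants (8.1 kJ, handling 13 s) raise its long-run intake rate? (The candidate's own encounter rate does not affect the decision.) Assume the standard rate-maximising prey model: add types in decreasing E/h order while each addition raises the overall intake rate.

No

On caterpillars and flies alone, R = ΣλE/(1+Σλh) = 4.31/4.128 = 1.044 kJ/s.
Profitability of ants: 8.1/13 = 0.6231 kJ/s.
0.6231 < 1.044, so adding ants would lower the average — exclude it.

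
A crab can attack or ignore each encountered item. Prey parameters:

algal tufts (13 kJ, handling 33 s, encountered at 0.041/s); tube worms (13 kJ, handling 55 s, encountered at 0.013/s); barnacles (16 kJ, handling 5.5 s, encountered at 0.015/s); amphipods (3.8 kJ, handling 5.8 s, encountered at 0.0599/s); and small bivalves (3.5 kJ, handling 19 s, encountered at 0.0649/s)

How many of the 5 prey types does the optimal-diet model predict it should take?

Rank by E/h (kJ/s): barnacles 2.91, amphipods 0.655, algal tufts 0.394, tube worms 0.236, small bivalves 0.184. Include each in turn until the next type's E/h falls below the running intake rate.
Rate on top 1: 0.2217. amphipods: 0.655 > 0.2217 → include.
Rate on top 2: 0.327. algal tufts: 0.394 > 0.327 → include.
Rate on top 3: 0.3596. tube worms: 0.236 < 0.3596 → exclude; stop.
Optimal diet: barnacles, amphipods, algal tufts — 3 of 5 types.

3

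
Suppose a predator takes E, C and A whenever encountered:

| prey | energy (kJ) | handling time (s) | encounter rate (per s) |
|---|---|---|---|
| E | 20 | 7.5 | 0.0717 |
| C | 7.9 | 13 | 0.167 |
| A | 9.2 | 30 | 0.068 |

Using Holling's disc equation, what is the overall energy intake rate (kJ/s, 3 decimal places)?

R = (0.0717×20 + 0.167×7.9 + 0.068×9.2) / (1 + 0.0717×7.5 + 0.167×13 + 0.068×30) = 3.379/5.749 = 0.5878 kJ/s.

0.588 kJ/s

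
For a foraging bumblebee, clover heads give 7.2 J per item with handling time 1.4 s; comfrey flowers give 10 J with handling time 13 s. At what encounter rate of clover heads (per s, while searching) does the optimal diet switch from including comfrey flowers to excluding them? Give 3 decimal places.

0.126 per s

At the threshold, the rate on clover heads alone equals the profitability of comfrey flowers: λ·7.2/(1 + λ·1.4) = 10/13 = 0.7692.
Rearranging, λ(7.2 − 0.7692×1.4) = 0.7692, so λ = 0.7692/6.123 = 0.1256 per s.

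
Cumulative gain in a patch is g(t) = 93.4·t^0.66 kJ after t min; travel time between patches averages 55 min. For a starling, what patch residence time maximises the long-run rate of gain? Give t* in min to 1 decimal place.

106.8 min

Optimal t* satisfies g'(t*) = g(t*)/(T + t*).
g'(t) = 0.66·93.4·t^-0.34. Setting 0.66·93.4·t^-0.34 = 93.4·t^0.66/(55+t) gives 0.66(55+t) = t, so 0.34·t = 0.66×55.
t* = 0.66×55/0.34 = 106.8 min.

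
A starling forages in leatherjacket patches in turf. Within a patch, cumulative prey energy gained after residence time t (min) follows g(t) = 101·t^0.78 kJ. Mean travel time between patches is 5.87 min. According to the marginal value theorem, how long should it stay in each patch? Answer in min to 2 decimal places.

Maximise g(t)/(T+t): set derivative to zero → g'(t)(T+t) = g(t).
g'(t) = 0.78·101·t^-0.22. Setting 0.78·101·t^-0.22 = 101·t^0.78/(5.87+t) gives 0.78(5.87+t) = t, so 0.22·t = 0.78×5.87.
t* = 0.78×5.87/0.22 = 20.81 min.

20.81 min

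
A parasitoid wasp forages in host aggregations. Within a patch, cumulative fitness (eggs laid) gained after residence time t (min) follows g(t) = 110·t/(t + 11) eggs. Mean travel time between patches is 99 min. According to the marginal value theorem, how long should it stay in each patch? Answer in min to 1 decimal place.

33.0 min

Optimal t* satisfies g'(t*) = g(t*)/(T + t*).
g'(t) = 110·11/(t + 11)². Setting 110·11/(t+11)² = 110t/[(t+11)(99+t)] gives 11(99+t) = t(t+11), so t² = 11×99 = 1089.
t* = √1089 = 33 min.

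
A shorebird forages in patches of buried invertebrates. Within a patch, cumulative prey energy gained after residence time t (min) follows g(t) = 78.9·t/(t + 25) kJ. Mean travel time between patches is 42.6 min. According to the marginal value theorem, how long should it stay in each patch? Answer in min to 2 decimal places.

By the marginal value theorem, leave when the instantaneous gain rate g'(t) equals the habitat-wide average g(t)/(T + t).
g'(t) = 78.9·25/(t + 25)². Setting 78.9·25/(t+25)² = 78.9t/[(t+25)(42.6+t)] gives 25(42.6+t) = t(t+25), so t² = 25×42.6 = 1065.
t* = √1065 = 32.63 min.

32.63 min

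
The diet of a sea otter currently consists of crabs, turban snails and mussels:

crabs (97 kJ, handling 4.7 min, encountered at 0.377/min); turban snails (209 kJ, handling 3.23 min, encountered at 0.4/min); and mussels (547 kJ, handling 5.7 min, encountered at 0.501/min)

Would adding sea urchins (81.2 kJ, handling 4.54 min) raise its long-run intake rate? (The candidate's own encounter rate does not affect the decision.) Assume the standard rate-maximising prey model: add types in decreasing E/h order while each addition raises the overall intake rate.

No

Current rate: (0.377×97 + 0.4×209 + 0.501×547)/(1 + 0.377×4.7 + 0.4×3.23 + 0.501×5.7) = 56.97 kJ/min.
Profitability of sea urchins: 81.2/4.54 = 17.89 kJ/min.
Since 17.89 < R, time spent handling sea urchins is better spent searching.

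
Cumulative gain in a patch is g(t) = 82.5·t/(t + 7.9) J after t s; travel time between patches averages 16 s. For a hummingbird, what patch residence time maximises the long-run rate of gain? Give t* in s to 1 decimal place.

11.2 s

By the marginal value theorem, leave when the instantaneous gain rate g'(t) equals the habitat-wide average g(t)/(T + t).
g'(t) = 82.5·7.9/(t + 7.9)². Setting 82.5·7.9/(t+7.9)² = 82.5t/[(t+7.9)(16+t)] gives 7.9(16+t) = t(t+7.9), so t² = 7.9×16 = 126.4.
t* = √126.4 = 11.24 s.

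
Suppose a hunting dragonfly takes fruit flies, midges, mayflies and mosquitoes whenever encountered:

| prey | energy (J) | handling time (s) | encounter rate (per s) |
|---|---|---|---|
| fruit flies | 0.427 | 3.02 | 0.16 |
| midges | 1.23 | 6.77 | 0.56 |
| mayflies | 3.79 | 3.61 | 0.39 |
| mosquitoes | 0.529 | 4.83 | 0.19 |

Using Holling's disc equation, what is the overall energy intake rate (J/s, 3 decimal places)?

R = (0.16×0.427 + 0.56×1.23 + 0.39×3.79 + 0.19×0.529) / (1 + 0.16×3.02 + 0.56×6.77 + 0.39×3.61 + 0.19×4.83) = 2.336/7.6 = 0.3073 J/s.

0.307 J/s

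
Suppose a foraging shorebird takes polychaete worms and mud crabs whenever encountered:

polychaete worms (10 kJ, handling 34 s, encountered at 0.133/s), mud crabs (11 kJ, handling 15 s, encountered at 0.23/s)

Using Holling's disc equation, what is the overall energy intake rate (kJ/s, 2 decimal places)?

0.43 kJ/s

R = Σλ_iE_i / (1 + Σλ_ih_i)
Numerator: 0.133×10 + 0.23×11 = 3.86
Denominator: 1 + 0.133×34 + 0.23×15 = 8.972
R = 3.86/8.972 = 0.4302 kJ/s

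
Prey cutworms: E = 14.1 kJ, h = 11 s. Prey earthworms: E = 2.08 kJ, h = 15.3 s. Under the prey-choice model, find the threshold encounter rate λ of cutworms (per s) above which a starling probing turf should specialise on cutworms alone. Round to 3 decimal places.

0.011 per s

The zero-one rule: include earthworms iff E₂/h₂ > λE₁/(1+λh₁). Equality gives the switch point.
λE₁h₂ = E₂ + λE₂h₁ ⇒ λ = E₂/(E₁h₂ − E₂h₁) = 2.08/(215.7 − 22.88) = 0.01079 per s.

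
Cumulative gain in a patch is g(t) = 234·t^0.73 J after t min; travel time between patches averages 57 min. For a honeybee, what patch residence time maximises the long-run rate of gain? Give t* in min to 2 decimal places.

154.11 min

By the marginal value theorem, leave when the instantaneous gain rate g'(t) equals the habitat-wide average g(t)/(T + t).
g'(t) = 0.73·234·t^-0.27. Setting 0.73·234·t^-0.27 = 234·t^0.73/(57+t) gives 0.73(57+t) = t, so 0.27·t = 0.73×57.
t* = 0.73×57/0.27 = 154.1 min.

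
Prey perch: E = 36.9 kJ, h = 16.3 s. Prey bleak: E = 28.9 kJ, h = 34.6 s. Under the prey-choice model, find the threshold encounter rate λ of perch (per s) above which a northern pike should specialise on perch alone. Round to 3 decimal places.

The zero-one rule: include bleak iff E₂/h₂ > λE₁/(1+λh₁). Equality gives the switch point.
λE₁h₂ = E₂ + λE₂h₁ ⇒ λ = E₂/(E₁h₂ − E₂h₁) = 28.9/(1277 − 471.1) = 0.03587 per s.

0.036 per s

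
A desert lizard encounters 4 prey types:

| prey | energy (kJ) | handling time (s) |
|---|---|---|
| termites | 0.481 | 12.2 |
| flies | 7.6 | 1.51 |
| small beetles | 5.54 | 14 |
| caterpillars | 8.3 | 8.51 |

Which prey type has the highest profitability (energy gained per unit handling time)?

In descending order of E/h:
flies: 7.6/1.51 = 5.03 kJ/s
caterpillars: 8.3/8.51 = 0.975 kJ/s
small beetles: 5.54/14 = 0.396 kJ/s
termites: 0.481/12.2 = 0.0394 kJ/s

flies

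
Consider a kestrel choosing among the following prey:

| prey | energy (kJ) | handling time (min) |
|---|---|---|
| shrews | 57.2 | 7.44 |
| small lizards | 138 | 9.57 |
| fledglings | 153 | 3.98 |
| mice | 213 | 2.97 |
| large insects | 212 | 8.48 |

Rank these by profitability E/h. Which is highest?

Profitability E/h (kJ/min): shrews = 57.2/7.44 = 7.69, small lizards = 138/9.57 = 14.4, fledglings = 153/3.98 = 38.4, mice = 213/2.97 = 71.7, large insects = 212/8.48 = 25.
Ranked: mice > fledglings > large insects > small lizards > shrews.

mice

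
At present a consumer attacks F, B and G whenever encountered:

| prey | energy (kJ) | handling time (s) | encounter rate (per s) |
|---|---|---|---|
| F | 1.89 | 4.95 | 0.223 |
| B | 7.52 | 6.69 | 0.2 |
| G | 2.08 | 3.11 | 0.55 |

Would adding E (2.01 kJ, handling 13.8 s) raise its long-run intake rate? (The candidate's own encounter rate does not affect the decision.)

On F, B and G alone, R = ΣλE/(1+Σλh) = 3.069/5.152 = 0.5957 kJ/s.
Profitability of E: 2.01/13.8 = 0.1457 kJ/s.
0.1457 < 0.5957, so adding E would lower the average — exclude it.

No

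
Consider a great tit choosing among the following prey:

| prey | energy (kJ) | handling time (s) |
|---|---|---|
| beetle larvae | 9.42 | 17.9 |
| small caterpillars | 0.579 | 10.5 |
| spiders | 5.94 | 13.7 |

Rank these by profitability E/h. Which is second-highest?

spiders

Profitability E/h (kJ/s): beetle larvae = 9.42/17.9 = 0.526, small caterpillars = 0.579/10.5 = 0.0551, spiders = 5.94/13.7 = 0.434.
Ranked: beetle larvae > spiders > small caterpillars.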